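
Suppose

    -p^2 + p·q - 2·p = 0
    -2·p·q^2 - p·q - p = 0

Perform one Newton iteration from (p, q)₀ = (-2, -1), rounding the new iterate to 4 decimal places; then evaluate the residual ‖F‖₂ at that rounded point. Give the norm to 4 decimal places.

2.1659

At (-2, -1): F = (2.0000, 4.0000).
Jacobian J = [[-2·p + q - 2, p], [-2·q^2 - q - 1, -4·p·q - p]].
At the point, J = [[1.0000, -2.0000], [-2.0000, -6.0000]] (det J = -10.0000).
Solving J·Δ = −F gives Δ = (-0.4000, 0.8000).
Then the next iterate is (p, q)₁ = (-2.4000, -0.2000).
Re-evaluating at (-2.4000, -0.2000): F = (-0.4800, 2.1120), so ‖F‖₂ = 2.1659.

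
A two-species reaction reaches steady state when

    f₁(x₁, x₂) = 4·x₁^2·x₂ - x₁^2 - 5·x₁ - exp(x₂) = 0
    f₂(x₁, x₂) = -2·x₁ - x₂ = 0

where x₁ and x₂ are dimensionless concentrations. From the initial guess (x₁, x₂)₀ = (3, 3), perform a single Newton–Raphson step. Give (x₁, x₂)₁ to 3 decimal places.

At (3, 3): F = (63.91446, -9.000).
Jacobian J = [[8·x₁·x₂ - 2·x₁ - 5, 4·x₁^2 - exp(x₂)], [-2, -1]].
At the point, J = [[61.000, 15.91446], [-2.000, -1.000]] (det J = -29.17107).
Solving J·Δ = −F gives Δ = (2.719, -14.438).
Then the next iterate is (x₁, x₂)₁ = (5.719, -11.438).

(5.719, -11.438)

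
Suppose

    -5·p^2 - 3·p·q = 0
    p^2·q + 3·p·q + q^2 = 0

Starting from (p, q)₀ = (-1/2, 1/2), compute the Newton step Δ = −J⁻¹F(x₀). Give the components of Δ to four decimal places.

At (-1/2, 1/2): F = (-0.5000, -0.3750).
Jacobian J = [[-10·p - 3·q, -3·p], [2·p·q + 3·q, p^2 + 3·p + 2·q]].
At the point, J = [[3.5000, 1.5000], [1.0000, -0.2500]] (det J = -2.3750).
Solving J·Δ = −F gives Δ = (0.2895, -0.3421).

(0.2895, -0.3421)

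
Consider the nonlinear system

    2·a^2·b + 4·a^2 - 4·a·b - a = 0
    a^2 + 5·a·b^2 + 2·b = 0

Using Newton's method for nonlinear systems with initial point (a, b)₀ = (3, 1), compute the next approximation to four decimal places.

(1.8207, 0.5929)

At (3, 1): F = (39.0000, 26.0000).
Jacobian J = [[4·a·b + 8·a - 4·b - 1, 2·a^2 - 4·a], [2·a + 5·b^2, 10·a·b + 2]].
At the point, J = [[31.0000, 6.0000], [11.0000, 32.0000]] (det J = 926.0000).
Solving J·Δ = −F gives Δ = (-1.1793, -0.4071).
Then the next iterate is (a, b)₁ = (1.8207, 0.5929).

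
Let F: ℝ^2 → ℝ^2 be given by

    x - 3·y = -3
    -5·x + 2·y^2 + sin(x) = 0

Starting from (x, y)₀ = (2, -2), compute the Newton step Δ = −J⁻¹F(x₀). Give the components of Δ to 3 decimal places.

(-3.764, 2.412)

At (2, -2): F = (11.000, -1.09070).
Jacobian J = [[1, -3], [cos(x) - 5, 4·y]].
At the point, J = [[1.000, -3.000], [-5.41615, -8.000]] (det J = -24.24844).
Solving J·Δ = −F gives Δ = (-3.764, 2.412).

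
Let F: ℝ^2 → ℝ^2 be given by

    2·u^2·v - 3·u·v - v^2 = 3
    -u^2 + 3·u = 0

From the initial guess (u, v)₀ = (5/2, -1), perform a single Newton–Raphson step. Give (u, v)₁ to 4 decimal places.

At (5/2, -1): F = (-9.0000, 1.2500).
Jacobian J = [[4·u·v - 3·v, 2·u^2 - 3·u - 2·v], [-2·u + 3, 0]].
At the point, J = [[-7.0000, 7.0000], [-2.0000, 0.0000]] (det J = 14.0000).
Solving J·Δ = −F gives Δ = (0.6250, 1.9107).
Then the next iterate is (u, v)₁ = (3.1250, 0.9107).

(3.1250, 0.9107)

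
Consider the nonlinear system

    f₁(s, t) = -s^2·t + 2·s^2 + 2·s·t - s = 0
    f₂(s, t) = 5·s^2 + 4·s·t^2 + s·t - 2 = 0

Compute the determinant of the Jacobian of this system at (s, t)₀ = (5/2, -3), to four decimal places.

J = [[-2·s·t + 4·s + 2·t - 1, -s^2 + 2·s], [10·s + 4·t^2 + t, 8·s·t + s]].
At the point, J = [[18.0000, -1.2500], [58.0000, -57.5000]].
det J = -962.5000.

-962.5000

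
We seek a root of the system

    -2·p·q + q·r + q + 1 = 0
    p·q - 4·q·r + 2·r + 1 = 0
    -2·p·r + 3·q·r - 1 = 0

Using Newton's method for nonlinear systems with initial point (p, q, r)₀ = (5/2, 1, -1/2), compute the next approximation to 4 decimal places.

(2.7917, 0.2500, 0.2083)

At (5/2, 1, -1/2): F = (-3.5000, 4.5000, 0.0000).
Jacobian J = [[-2·q, -2·p + r + 1, q], [q, p - 4·r, -4·q + 2], [-2·r, 3·r, -2·p + 3·q]].
At the point, J = [[-2.0000, -4.5000, 1.0000], [1.0000, 4.5000, -2.0000], [1.0000, -1.5000, -2.0000]] (det J = 18.0000).
Solving J·Δ = −F gives Δ = (0.2917, -0.7500, 0.7083).
Then the next iterate is (p, q, r)₁ = (2.7917, 0.2500, 0.2083).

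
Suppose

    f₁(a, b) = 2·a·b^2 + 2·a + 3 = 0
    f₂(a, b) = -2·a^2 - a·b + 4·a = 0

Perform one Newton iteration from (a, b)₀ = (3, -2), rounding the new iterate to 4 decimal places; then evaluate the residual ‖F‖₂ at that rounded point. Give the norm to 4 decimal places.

At (3, -2): F = (33.0000, 0.0000).
Jacobian J = [[2·b^2 + 2, 4·a·b], [-4·a - b + 4, -a]].
At the point, J = [[10.0000, -24.0000], [-6.0000, -3.0000]] (det J = -174.0000).
Solving J·Δ = −F gives Δ = (-0.5690, 1.1379).
Then the next iterate is (a, b)₁ = (2.4310, -0.8621).
Re-evaluating at (2.4310, -0.8621): F = (11.475518, 0.000243), so ‖F‖₂ = 11.4755.

11.4755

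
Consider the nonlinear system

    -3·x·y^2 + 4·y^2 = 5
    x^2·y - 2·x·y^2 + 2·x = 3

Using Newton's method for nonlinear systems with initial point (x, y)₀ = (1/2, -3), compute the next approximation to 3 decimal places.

At (1/2, -3): F = (17.500, -11.750).
Jacobian J = [[-3·y^2, -6·x·y + 8·y], [2·x·y - 2·y^2 + 2, x^2 - 4·x·y]].
At the point, J = [[-27.000, -15.000], [-19.000, 6.250]] (det J = -453.750).
Solving J·Δ = −F gives Δ = (-0.147, 1.432).
Then the next iterate is (x, y)₁ = (0.353, -1.568).

(0.353, -1.568)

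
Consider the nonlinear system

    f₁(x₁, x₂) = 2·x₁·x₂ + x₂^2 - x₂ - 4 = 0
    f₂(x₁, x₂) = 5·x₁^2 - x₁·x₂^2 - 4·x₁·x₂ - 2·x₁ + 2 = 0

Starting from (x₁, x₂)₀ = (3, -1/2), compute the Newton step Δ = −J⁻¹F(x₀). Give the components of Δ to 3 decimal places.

At (3, -1/2): F = (-6.250, 46.250).
Jacobian J = [[2·x₂, 2·x₁ + 2·x₂ - 1], [10·x₁ - x₂^2 - 4·x₂ - 2, -2·x₁·x₂ - 4·x₁]].
At the point, J = [[-1.000, 4.000], [29.750, -9.000]] (det J = -110.000).
Solving J·Δ = −F gives Δ = (-1.170, 1.270).

(-1.170, 1.270)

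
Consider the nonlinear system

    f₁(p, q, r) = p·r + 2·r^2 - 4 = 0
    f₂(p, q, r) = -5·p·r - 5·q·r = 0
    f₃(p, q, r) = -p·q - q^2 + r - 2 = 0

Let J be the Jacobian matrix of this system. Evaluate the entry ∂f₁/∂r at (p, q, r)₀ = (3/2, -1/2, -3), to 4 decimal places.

∂f₁/∂r = p + 4·r.
At (3/2, -1/2, -3) this is -10.5000.

-10.5000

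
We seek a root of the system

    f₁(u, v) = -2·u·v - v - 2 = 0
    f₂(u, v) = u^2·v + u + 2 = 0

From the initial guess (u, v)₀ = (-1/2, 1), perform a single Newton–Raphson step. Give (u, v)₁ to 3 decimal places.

(-1.500, -6.000)

At (-1/2, 1): F = (-2.000, 1.750).
Jacobian J = [[-2·v, -2·u - 1], [2·u·v + 1, u^2]].
At the point, J = [[-2.000, 0.000], [0.000, 0.250]] (det J = -0.500).
Solving J·Δ = −F gives Δ = (-1.000, -7.000).
Then the next iterate is (u, v)₁ = (-1.500, -6.000).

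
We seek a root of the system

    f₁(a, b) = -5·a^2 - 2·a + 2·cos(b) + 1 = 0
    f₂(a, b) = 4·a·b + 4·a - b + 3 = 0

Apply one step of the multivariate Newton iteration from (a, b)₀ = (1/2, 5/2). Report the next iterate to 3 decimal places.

(-0.128, 3.788)

At (1/2, 5/2): F = (-2.85229, 7.500).
Jacobian J = [[-10·a - 2, -2·sin(b)], [4·b + 4, 4·a - 1]].
At the point, J = [[-7.000, -1.19694], [14.000, 1.000]] (det J = 9.75722).
Solving J·Δ = −F gives Δ = (-0.628, 1.288).
Then the next iterate is (a, b)₁ = (-0.128, 3.788).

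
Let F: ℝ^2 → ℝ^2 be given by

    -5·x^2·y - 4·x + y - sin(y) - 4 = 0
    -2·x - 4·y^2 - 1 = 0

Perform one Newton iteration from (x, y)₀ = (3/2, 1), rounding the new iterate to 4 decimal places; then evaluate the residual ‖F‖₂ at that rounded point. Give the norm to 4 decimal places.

8.5511

At (3/2, 1): F = (-21.091471, -8.0000).
Jacobian J = [[-10·x·y - 4, -5·x^2 - cos(y) + 1], [-2, -8·y]].
At the point, J = [[-19.0000, -10.790302], [-2.0000, -8.0000]] (det J = 130.419395).
Solving J·Δ = −F gives Δ = (-0.6319, -0.8420).
Then the next iterate is (x, y)₁ = (0.8681, 0.1580).
Re-evaluating at (0.8681, 0.1580): F = (-8.067086, -2.836056), so ‖F‖₂ = 8.5511.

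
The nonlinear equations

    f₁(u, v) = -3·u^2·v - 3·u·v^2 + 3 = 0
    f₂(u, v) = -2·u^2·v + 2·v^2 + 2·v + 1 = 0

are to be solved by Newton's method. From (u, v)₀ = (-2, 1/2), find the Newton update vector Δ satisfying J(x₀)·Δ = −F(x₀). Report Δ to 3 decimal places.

(1.000, 0.625)

At (-2, 1/2): F = (-1.500, -1.500).
Jacobian J = [[-6·u·v - 3·v^2, -3·u^2 - 6·u·v], [-4·u·v, -2·u^2 + 4·v + 2]].
At the point, J = [[5.250, -6.000], [4.000, -4.000]] (det J = 3.000).
Solving J·Δ = −F gives Δ = (1.000, 0.625).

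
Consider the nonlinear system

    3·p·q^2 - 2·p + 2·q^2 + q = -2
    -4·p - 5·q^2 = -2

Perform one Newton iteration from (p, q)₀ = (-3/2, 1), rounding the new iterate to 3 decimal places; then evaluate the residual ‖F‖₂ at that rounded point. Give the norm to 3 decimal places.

6.068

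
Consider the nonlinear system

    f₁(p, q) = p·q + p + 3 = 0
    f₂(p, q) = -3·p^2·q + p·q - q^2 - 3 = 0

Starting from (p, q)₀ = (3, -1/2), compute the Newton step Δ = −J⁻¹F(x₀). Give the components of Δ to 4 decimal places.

At (3, -1/2): F = (4.5000, 8.7500).
Jacobian J = [[q + 1, p], [-6·p·q + q, -3·p^2 + p - 2·q]].
At the point, J = [[0.5000, 3.0000], [8.5000, -23.0000]] (det J = -37.0000).
Solving J·Δ = −F gives Δ = (-3.5068, -0.9155).

(-3.5068, -0.9155)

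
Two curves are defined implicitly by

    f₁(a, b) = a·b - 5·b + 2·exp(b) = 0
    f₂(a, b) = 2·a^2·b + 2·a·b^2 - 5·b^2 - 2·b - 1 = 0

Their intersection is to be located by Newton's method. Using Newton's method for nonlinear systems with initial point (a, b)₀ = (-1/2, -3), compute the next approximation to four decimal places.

At (-1/2, -3): F = (16.599574, -50.5000).
Jacobian J = [[b, a + 2·exp(b) - 5], [4·a·b + 2·b^2, 2·a^2 + 4·a·b - 10·b - 2]].
At the point, J = [[-3.0000, -5.400426], [24.0000, 34.5000]] (det J = 26.110221).
Solving J·Δ = −F gives Δ = (-11.4884, 9.4557).
Then the next iterate is (a, b)₁ = (-11.9884, 6.4557).

(-11.9884, 6.4557)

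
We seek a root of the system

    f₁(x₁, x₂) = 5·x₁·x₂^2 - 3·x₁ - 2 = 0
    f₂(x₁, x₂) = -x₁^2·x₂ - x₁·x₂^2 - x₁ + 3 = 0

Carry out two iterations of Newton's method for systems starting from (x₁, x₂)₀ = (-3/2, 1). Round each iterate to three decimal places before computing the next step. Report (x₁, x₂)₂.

At (-3/2, 1): F = (-5.000, 3.750).
Jacobian J = [[5·x₂^2 - 3, 10·x₁·x₂], [-2·x₁·x₂ - x₂^2 - 1, -x₁^2 - 2·x₁·x₂]].
At the point, J = [[2.000, -15.000], [1.000, 0.750]] (det J = 16.500).
Solving J·Δ = −F gives Δ = (-3.182, -0.758).
Then the next iterate is (x₁, x₂)₁ = (-4.682, 0.242).
Round to (-4.682, 0.242) and repeat: F = (10.67502, 2.65128), J = [[-2.70718, -11.33044], [1.20752, -19.65504]].
Δ = (2.688, 0.300), so (x₁, x₂)₂ = (-1.994, 0.542).

(-1.994, 0.542)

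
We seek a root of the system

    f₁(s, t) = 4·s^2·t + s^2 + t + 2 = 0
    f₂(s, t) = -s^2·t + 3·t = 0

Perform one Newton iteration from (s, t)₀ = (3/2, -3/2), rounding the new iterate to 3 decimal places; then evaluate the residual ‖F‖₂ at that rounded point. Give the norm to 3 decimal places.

At (3/2, -3/2): F = (-10.750, -1.125).
Jacobian J = [[8·s·t + 2·s, 4·s^2 + 1], [-2·s·t, -s^2 + 3]].
At the point, J = [[-15.000, 10.000], [4.500, 0.750]] (det J = -56.250).
Solving J·Δ = −F gives Δ = (0.057, 1.160).
Then the next iterate is (s, t)₁ = (1.557, -0.340).
Re-evaluating at (1.557, -0.340): F = (0.78727, -0.19576), so ‖F‖₂ = 0.811.

0.811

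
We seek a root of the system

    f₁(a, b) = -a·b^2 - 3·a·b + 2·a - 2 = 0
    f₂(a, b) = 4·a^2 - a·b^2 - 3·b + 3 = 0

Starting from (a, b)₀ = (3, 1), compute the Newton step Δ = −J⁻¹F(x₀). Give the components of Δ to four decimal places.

At (3, 1): F = (-8.0000, 33.0000).
Jacobian J = [[-b^2 - 3·b + 2, -2·a·b - 3·a], [8·a - b^2, -2·a·b - 3]].
At the point, J = [[-2.0000, -15.0000], [23.0000, -9.0000]] (det J = 363.0000).
Solving J·Δ = −F gives Δ = (-1.5620, -0.3251).

(-1.5620, -0.3251)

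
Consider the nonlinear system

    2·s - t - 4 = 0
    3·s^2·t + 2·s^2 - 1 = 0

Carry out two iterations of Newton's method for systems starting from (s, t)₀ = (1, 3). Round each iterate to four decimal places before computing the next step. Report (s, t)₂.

(4.7199, 5.4398)

At (1, 3): F = (-5.0000, 10.0000).
Jacobian J = [[2, -1], [6·s·t + 4·s, 3·s^2]].
At the point, J = [[2.0000, -1.0000], [22.0000, 3.0000]] (det J = 28.0000).
Solving J·Δ = −F gives Δ = (0.1786, -4.6429).
Then the next iterate is (s, t)₁ = (1.1786, -1.6429).
Round to (1.1786, -1.6429) and repeat: F = (0.0001, -5.068251), J = [[2.0000, -1.0000], [-6.903532, 4.167294]].
Δ = (3.5413, 7.0827), so (s, t)₂ = (4.7199, 5.4398).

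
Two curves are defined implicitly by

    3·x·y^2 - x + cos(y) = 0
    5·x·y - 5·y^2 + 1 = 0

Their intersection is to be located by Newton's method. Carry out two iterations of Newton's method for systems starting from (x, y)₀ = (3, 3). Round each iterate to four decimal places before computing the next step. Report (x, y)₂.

At (3, 3): F = (77.010008, 1.0000).
Jacobian J = [[3·y^2 - 1, 6·x·y - sin(y)], [5·y, 5·x - 10·y]].
At the point, J = [[26.0000, 53.858880], [15.0000, -15.0000]] (det J = -1197.883200).
Solving J·Δ = −F gives Δ = (-1.0093, -0.9426).
Then the next iterate is (x, y)₁ = (1.9907, 2.0574).
Round to (1.9907, 2.0574) and repeat: F = (22.820944, 0.313857), J = [[11.698684, 23.690071], [10.2870, -10.6205]].
Δ = (-0.6789, -0.6280), so (x, y)₂ = (1.3118, 1.4294).

(1.3118, 1.4294)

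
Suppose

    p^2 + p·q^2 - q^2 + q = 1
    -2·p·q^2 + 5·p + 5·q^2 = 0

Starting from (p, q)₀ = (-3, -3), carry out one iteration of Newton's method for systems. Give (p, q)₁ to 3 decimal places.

(-2.575, -1.811)

At (-3, -3): F = (-31.000, 84.000).
Jacobian J = [[2·p + q^2, 2·p·q - 2·q + 1], [-2·q^2 + 5, -4·p·q + 10·q]].
At the point, J = [[3.000, 25.000], [-13.000, -66.000]] (det J = 127.000).
Solving J·Δ = −F gives Δ = (0.425, 1.189).
Then the next iterate is (p, q)₁ = (-2.575, -1.811).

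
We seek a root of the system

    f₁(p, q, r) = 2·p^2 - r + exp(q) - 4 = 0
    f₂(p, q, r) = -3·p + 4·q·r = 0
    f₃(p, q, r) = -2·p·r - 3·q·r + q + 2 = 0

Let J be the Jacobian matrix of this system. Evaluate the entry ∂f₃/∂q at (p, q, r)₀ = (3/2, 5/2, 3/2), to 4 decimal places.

-3.5000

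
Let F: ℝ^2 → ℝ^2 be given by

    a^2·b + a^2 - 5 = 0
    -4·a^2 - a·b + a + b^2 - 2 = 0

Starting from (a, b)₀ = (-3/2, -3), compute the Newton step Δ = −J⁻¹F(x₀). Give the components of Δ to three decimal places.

(0.964, 1.651)

At (-3/2, -3): F = (-9.500, -8.000).
Jacobian J = [[2·a·b + 2·a, a^2], [-8·a - b + 1, -a + 2·b]].
At the point, J = [[6.000, 2.250], [16.000, -4.500]] (det J = -63.000).
Solving J·Δ = −F gives Δ = (0.964, 1.651).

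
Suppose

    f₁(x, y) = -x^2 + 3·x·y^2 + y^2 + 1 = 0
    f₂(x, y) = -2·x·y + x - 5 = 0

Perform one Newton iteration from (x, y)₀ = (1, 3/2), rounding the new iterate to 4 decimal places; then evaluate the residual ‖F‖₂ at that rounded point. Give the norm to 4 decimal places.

At (1, 3/2): F = (9.0000, -7.0000).
Jacobian J = [[-2·x + 3·y^2, 6·x·y + 2·y], [-2·y + 1, -2·x]].
At the point, J = [[4.7500, 12.0000], [-2.0000, -2.0000]] (det J = 14.5000).
Solving J·Δ = −F gives Δ = (-4.5517, 1.0517).
Then the next iterate is (x, y)₁ = (-3.5517, 2.5517).
Re-evaluating at (-3.5517, 2.5517): F = (-74.480598, 9.574046), so ‖F‖₂ = 75.0934.

75.0934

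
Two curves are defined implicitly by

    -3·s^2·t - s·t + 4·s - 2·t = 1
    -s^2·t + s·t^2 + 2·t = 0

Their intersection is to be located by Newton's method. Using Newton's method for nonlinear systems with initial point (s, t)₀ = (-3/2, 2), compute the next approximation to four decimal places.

At (-3/2, 2): F = (-21.5000, -6.5000).
Jacobian J = [[-6·s·t - t + 4, -3·s^2 - s - 2], [-2·s·t + t^2, -s^2 + 2·s·t + 2]].
At the point, J = [[20.0000, -7.2500], [10.0000, -6.2500]] (det J = -52.5000).
Solving J·Δ = −F gives Δ = (1.6619, 1.6190).
Then the next iterate is (s, t)₁ = (0.1619, 3.6190).

(0.1619, 3.6190)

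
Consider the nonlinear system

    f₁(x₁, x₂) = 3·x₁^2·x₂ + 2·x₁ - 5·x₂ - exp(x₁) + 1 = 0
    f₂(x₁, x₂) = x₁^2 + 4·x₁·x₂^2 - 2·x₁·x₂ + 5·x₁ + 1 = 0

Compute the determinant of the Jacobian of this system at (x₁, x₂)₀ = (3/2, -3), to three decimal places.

1062.286

J = [[6·x₁·x₂ - exp(x₁) + 2, 3·x₁^2 - 5], [2·x₁ + 4·x₂^2 - 2·x₂ + 5, 8·x₁·x₂ - 2·x₁]].
At the point, J = [[-29.48169, 1.750], [50.000, -39.000]].
det J = 1062.286.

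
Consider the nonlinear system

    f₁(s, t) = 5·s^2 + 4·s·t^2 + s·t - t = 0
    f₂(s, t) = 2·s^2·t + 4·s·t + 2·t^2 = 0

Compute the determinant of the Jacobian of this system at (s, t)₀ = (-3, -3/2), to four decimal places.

-384.0000

J = [[10·s + 4·t^2 + t, 8·s·t + s - 1], [4·s·t + 4·t, 2·s^2 + 4·s + 4·t]].
At the point, J = [[-22.5000, 32.0000], [12.0000, 0.0000]].
det J = -384.0000.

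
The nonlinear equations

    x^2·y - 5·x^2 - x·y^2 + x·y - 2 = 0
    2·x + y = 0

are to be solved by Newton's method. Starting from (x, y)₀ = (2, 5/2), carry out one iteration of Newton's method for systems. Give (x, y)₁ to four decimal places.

(3.1304, -6.2609)

At (2, 5/2): F = (-19.5000, 6.5000).
Jacobian J = [[2·x·y - 10·x - y^2 + y, x^2 - 2·x·y + x], [2, 1]].
At the point, J = [[-13.7500, -4.0000], [2.0000, 1.0000]] (det J = -5.7500).
Solving J·Δ = −F gives Δ = (1.1304, -8.7609).
Then the next iterate is (x, y)₁ = (3.1304, -6.2609).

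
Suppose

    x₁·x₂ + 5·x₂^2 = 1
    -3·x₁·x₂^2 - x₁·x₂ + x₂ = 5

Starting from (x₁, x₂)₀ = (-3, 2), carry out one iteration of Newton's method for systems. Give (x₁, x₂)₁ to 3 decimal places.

(-2.550, 1.182)

At (-3, 2): F = (13.000, 39.000).
Jacobian J = [[x₂, x₁ + 10·x₂], [-3·x₂^2 - x₂, -6·x₁·x₂ - x₁ + 1]].
At the point, J = [[2.000, 17.000], [-14.000, 40.000]] (det J = 318.000).
Solving J·Δ = −F gives Δ = (0.450, -0.818).
Then the next iterate is (x₁, x₂)₁ = (-2.550, 1.182).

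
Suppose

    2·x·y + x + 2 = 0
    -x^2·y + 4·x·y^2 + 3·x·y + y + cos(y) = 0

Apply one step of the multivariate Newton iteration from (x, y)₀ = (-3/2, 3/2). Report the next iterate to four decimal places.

(-0.7703, 1.1395)

At (-3/2, 3/2): F = (-4.0000, -22.054263).
Jacobian J = [[2·y + 1, 2·x], [-2·x·y + 4·y^2 + 3·y, -x^2 + 8·x·y + 3·x - sin(y) + 1]].
At the point, J = [[4.0000, -3.0000], [18.0000, -24.747495]] (det J = -44.989980).
Solving J·Δ = −F gives Δ = (0.7297, -0.3605).
Then the next iterate is (x, y)₁ = (-0.7703, 1.1395).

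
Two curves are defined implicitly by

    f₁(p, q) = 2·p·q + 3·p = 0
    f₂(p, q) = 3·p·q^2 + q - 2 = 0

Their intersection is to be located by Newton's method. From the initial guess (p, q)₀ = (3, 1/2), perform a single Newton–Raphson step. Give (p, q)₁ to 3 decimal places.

At (3, 1/2): F = (12.000, 0.750).
Jacobian J = [[2·q + 3, 2·p], [3·q^2, 6·p·q + 1]].
At the point, J = [[4.000, 6.000], [0.750, 10.000]] (det J = 35.500).
Solving J·Δ = −F gives Δ = (-3.254, 0.169).
Then the next iterate is (p, q)₁ = (-0.254, 0.669).

(-0.254, 0.669)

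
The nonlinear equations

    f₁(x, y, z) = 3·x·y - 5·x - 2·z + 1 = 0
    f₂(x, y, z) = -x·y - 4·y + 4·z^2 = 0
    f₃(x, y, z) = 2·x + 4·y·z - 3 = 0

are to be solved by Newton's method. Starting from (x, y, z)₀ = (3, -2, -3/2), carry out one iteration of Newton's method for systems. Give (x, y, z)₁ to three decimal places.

At (3, -2, -3/2): F = (-29.000, 23.000, 15.000).
Jacobian J = [[3·y - 5, 3·x, -2], [-y, -x - 4, 8·z], [2, 4·z, 4·y]].
At the point, J = [[-11.000, 9.000, -2.000], [2.000, -7.000, -12.000], [2.000, -6.000, -8.000]] (det J = 100.000).
Solving J·Δ = −F gives Δ = (-5.660, -3.080, 2.770).
Then the next iterate is (x, y, z)₁ = (-2.660, -5.080, 1.270).

(-2.660, -5.080, 1.270)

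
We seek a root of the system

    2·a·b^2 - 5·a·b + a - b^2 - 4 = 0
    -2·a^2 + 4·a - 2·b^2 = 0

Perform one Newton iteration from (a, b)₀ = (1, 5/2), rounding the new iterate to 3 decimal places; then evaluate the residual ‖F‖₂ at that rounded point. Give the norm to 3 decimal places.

175.430

At (1, 5/2): F = (-9.250, -10.500).
Jacobian J = [[2·b^2 - 5·b + 1, 4·a·b - 5·a - 2·b], [-4·a + 4, -4·b]].
At the point, J = [[1.000, 0.000], [0.000, -10.000]] (det J = -10.000).
Solving J·Δ = −F gives Δ = (9.250, -1.050).
Then the next iterate is (a, b)₁ = (10.250, 1.450).
Re-evaluating at (10.250, 1.450): F = (-27.06375, -173.330), so ‖F‖₂ = 175.430.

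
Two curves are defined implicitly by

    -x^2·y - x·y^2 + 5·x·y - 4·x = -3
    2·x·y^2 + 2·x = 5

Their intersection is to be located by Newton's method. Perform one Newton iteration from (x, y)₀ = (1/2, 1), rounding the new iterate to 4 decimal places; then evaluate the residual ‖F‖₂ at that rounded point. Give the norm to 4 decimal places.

At (1/2, 1): F = (2.7500, -3.0000).
Jacobian J = [[-2·x·y - y^2 + 5·y - 4, -x^2 - 2·x·y + 5·x], [2·y^2 + 2, 4·x·y]].
At the point, J = [[-1.0000, 1.2500], [4.0000, 2.0000]] (det J = -7.0000).
Solving J·Δ = −F gives Δ = (1.3214, -1.1429).
Then the next iterate is (x, y)₁ = (1.8214, -0.1429).
Re-evaluating at (1.8214, -0.1429): F = (-5.150114, -1.282813), so ‖F‖₂ = 5.3075.

5.3075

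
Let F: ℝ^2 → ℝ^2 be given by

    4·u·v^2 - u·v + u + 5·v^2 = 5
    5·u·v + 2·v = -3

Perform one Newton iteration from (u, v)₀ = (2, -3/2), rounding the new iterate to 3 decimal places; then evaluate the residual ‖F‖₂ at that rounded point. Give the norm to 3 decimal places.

At (2, -3/2): F = (29.250, -15.000).
Jacobian J = [[4·v^2 - v + 1, 8·u·v - u + 10·v], [5·v, 5·u + 2]].
At the point, J = [[11.500, -41.000], [-7.500, 12.000]] (det J = -169.500).
Solving J·Δ = −F gives Δ = (-1.558, 0.277).
Then the next iterate is (u, v)₁ = (0.442, -1.223).
Re-evaluating at (0.442, -1.223): F = (6.10566, -2.14883), so ‖F‖₂ = 6.473.

6.473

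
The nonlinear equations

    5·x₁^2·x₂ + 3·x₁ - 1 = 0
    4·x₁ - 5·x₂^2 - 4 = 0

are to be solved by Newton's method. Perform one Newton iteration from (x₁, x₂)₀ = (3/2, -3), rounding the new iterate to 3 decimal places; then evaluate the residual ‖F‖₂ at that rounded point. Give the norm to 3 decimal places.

At (3/2, -3): F = (-30.250, -43.000).
Jacobian J = [[10·x₁·x₂ + 3, 5·x₁^2], [4, -10·x₂]].
At the point, J = [[-42.000, 11.250], [4.000, 30.000]] (det J = -1305.000).
Solving J·Δ = −F gives Δ = (-0.325, 1.477).
Then the next iterate is (x₁, x₂)₁ = (1.175, -1.523).
Re-evaluating at (1.175, -1.523): F = (-7.98846, -10.89764), so ‖F‖₂ = 13.512.

13.512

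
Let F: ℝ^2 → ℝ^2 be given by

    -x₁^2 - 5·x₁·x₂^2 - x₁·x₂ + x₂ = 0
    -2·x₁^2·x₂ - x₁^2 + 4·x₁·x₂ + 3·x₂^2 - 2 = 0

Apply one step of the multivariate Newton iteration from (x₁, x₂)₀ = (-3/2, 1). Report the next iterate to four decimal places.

At (-3/2, 1): F = (7.7500, -11.7500).
Jacobian J = [[-2·x₁ - 5·x₂^2 - x₂, -10·x₁·x₂ - x₁ + 1], [-4·x₁·x₂ - 2·x₁ + 4·x₂, -2·x₁^2 + 4·x₁ + 6·x₂]].
At the point, J = [[-3.0000, 17.5000], [13.0000, -4.5000]] (det J = -214.0000).
Solving J·Δ = −F gives Δ = (0.7979, -0.3061).
Then the next iterate is (x₁, x₂)₁ = (-0.7021, 0.6939).

(-0.7021, 0.6939)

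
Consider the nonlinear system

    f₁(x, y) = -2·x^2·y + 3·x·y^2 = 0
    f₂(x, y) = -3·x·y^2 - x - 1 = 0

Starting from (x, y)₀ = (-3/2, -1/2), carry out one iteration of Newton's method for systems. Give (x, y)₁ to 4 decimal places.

(-1.0000, -0.3333)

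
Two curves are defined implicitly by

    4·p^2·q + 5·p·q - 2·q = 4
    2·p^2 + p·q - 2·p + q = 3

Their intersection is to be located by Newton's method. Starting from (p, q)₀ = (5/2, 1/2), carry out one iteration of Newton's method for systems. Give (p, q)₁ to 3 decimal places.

(1.827, 0.350)

At (5/2, 1/2): F = (13.750, 6.250).
Jacobian J = [[8·p·q + 5·q, 4·p^2 + 5·p - 2], [4·p + q - 2, p + 1]].
At the point, J = [[12.500, 35.500], [8.500, 3.500]] (det J = -258.000).
Solving J·Δ = −F gives Δ = (-0.673, -0.150).
Then the next iterate is (p, q)₁ = (1.827, 0.350).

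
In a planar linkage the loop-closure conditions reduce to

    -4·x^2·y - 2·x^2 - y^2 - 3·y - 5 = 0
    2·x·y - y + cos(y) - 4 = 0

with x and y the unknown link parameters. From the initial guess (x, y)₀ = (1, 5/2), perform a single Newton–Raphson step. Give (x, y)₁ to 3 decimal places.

(1.793, -1.649)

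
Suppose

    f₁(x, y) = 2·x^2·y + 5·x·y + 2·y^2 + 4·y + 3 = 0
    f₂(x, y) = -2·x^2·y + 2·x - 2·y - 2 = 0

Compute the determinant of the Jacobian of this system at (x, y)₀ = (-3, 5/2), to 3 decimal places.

-194.000

J = [[4·x·y + 5·y, 2·x^2 + 5·x + 4·y + 4], [-4·x·y + 2, -2·x^2 - 2]].
At the point, J = [[-17.500, 17.000], [32.000, -20.000]].
det J = -194.000.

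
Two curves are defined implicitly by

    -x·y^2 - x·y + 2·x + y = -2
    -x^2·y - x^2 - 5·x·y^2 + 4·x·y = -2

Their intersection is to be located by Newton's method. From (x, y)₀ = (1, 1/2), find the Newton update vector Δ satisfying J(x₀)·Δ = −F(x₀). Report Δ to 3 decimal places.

(-1.316, 2.105)

At (1, 1/2): F = (3.750, 1.250).
Jacobian J = [[-y^2 - y + 2, -2·x·y - x + 1], [-2·x·y - 2·x - 5·y^2 + 4·y, -x^2 - 10·x·y + 4·x]].
At the point, J = [[1.250, -1.000], [-2.250, -2.000]] (det J = -4.750).
Solving J·Δ = −F gives Δ = (-1.316, 2.105).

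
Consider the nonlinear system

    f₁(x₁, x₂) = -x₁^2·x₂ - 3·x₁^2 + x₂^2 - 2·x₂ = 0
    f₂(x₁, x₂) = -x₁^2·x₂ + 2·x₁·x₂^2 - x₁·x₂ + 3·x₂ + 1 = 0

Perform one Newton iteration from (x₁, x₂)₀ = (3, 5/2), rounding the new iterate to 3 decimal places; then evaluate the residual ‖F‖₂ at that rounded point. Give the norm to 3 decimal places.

15.195

At (3, 5/2): F = (-48.250, 16.000).
Jacobian J = [[-2·x₁·x₂ - 6·x₁, -x₁^2 + 2·x₂ - 2], [-2·x₁·x₂ + 2·x₂^2 - x₂, -x₁^2 + 4·x₁·x₂ - x₁ + 3]].
At the point, J = [[-33.000, -6.000], [-5.000, 21.000]] (det J = -723.000).
Solving J·Δ = −F gives Δ = (-1.269, -1.064).
Then the next iterate is (x₁, x₂)₁ = (1.731, 1.436).
Re-evaluating at (1.731, 1.436): F = (-14.10176, 5.65849), so ‖F‖₂ = 15.195.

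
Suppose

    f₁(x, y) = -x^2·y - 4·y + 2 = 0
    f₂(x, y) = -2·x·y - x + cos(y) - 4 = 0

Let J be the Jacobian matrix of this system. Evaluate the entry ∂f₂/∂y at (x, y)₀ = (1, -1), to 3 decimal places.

∂f₂/∂y = -2·x - sin(y).
At (1, -1) this is -1.159.

-1.159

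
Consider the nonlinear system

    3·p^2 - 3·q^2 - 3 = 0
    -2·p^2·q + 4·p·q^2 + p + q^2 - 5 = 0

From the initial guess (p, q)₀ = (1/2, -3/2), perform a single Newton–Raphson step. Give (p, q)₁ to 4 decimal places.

(0.9021, -0.6340)

At (1/2, -3/2): F = (-9.0000, 3.0000).
Jacobian J = [[6·p, -6·q], [-4·p·q + 4·q^2 + 1, -2·p^2 + 8·p·q + 2·q]].
At the point, J = [[3.0000, 9.0000], [13.0000, -9.5000]] (det J = -145.5000).
Solving J·Δ = −F gives Δ = (0.4021, 0.8660).
Then the next iterate is (p, q)₁ = (0.9021, -0.6340).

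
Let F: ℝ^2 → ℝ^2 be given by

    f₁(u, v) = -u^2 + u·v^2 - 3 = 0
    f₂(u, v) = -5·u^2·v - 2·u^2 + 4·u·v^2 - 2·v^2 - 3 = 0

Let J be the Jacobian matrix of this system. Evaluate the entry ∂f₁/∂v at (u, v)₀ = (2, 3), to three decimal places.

12.000

∂f₁/∂v = 2·u·v.
At (2, 3) this is 12.000.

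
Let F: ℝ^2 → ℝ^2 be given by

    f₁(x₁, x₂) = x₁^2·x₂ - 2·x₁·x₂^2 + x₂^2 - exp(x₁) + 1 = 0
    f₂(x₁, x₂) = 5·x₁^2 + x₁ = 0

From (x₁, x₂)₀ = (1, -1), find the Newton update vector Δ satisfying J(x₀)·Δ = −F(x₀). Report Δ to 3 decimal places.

(-0.545, 0.018)

At (1, -1): F = (-3.71828, 6.000).
Jacobian J = [[2·x₁·x₂ - 2·x₂^2 - exp(x₁), x₁^2 - 4·x₁·x₂ + 2·x₂], [10·x₁ + 1, 0]].
At the point, J = [[-6.71828, 3.000], [11.000, 0.000]] (det J = -33.000).
Solving J·Δ = −F gives Δ = (-0.545, 0.018).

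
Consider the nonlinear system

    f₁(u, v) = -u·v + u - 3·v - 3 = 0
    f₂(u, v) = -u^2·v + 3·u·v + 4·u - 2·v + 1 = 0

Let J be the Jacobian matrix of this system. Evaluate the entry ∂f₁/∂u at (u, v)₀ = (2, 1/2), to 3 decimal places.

0.500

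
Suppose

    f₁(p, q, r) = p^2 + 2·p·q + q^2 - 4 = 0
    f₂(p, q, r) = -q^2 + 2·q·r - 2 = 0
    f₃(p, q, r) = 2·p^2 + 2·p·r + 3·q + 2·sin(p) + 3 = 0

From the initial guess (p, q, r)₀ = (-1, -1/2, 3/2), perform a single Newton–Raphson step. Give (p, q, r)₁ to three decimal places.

(-2.817, 0.734, 2.686)

At (-1, -1/2, 3/2): F = (-1.750, -3.750, -1.18294).
Jacobian J = [[2·p + 2·q, 2·p + 2·q, 0], [0, -2·q + 2·r, 2·q], [4·p + 2·r + 2·cos(p), 3, 2·p]].
At the point, J = [[-3.000, -3.000, 0.000], [0.000, 4.000, -1.000], [0.08060, 3.000, -2.000]] (det J = 15.24181).
Solving J·Δ = −F gives Δ = (-1.817, 1.234, 1.186).
Then the next iterate is (p, q, r)₁ = (-2.817, 0.734, 2.686).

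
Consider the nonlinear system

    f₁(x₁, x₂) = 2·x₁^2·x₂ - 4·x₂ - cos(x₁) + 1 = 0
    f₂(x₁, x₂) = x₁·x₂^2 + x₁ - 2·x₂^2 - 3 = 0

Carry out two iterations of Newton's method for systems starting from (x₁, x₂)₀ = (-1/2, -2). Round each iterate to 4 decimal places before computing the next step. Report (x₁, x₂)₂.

At (-1/2, -2): F = (7.122417, -13.5000).
Jacobian J = [[4·x₁·x₂ + sin(x₁), 2·x₁^2 - 4], [x₂^2 + 1, 2·x₁·x₂ - 4·x₂]].
At the point, J = [[3.520574, -3.5000], [5.0000, 10.0000]] (det J = 52.705745).
Solving J·Δ = −F gives Δ = (-0.4549, 1.5774).
Then the next iterate is (x₁, x₂)₁ = (-0.9549, -0.4226).
Round to (-0.9549, -0.4226) and repeat: F = (1.342028, -4.482618), J = [[0.797907, -2.176332], [1.178591, 2.497481]].
Δ = (1.4051, 1.1318), so (x₁, x₂)₂ = (0.4502, 0.7092).

(0.4502, 0.7092)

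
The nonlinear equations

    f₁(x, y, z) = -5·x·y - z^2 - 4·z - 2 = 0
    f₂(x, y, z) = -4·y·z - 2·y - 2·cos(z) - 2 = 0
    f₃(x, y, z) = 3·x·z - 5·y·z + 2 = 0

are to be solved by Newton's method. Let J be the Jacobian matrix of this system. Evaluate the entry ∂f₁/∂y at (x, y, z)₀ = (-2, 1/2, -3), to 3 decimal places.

10.000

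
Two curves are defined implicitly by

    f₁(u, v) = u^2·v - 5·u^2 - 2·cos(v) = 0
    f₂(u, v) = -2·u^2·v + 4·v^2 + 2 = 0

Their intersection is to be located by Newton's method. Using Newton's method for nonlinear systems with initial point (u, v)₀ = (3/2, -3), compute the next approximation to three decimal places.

(0.952, -1.539)

At (3/2, -3): F = (-16.02002, 51.500).
Jacobian J = [[2·u·v - 10·u, u^2 + 2·sin(v)], [-4·u·v, -2·u^2 + 8·v]].
At the point, J = [[-24.000, 1.96776], [18.000, -28.500]] (det J = 648.58032).
Solving J·Δ = −F gives Δ = (-0.548, 1.461).
Then the next iterate is (u, v)₁ = (0.952, -1.539).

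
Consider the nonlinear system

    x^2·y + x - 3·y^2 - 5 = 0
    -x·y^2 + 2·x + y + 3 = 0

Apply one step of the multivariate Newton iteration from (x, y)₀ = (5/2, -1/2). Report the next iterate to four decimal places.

(-1.5073, -0.4606)

At (5/2, -1/2): F = (-6.3750, 6.8750).
Jacobian J = [[2·x·y + 1, x^2 - 6·y], [-y^2 + 2, -2·x·y + 1]].
At the point, J = [[-1.5000, 9.2500], [1.7500, 3.5000]] (det J = -21.4375).
Solving J·Δ = −F gives Δ = (-4.0073, 0.0394).
Then the next iterate is (x, y)₁ = (-1.5073, -0.4606).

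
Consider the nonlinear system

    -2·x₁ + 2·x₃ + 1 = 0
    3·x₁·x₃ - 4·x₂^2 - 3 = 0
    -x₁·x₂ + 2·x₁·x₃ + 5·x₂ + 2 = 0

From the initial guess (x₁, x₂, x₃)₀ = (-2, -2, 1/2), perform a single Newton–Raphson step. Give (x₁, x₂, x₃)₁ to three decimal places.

(-1.742, -1.677, -2.242)

At (-2, -2, 1/2): F = (6.000, -22.000, -14.000).
Jacobian J = [[-2, 0, 2], [3·x₃, -8·x₂, 3·x₁], [-x₂ + 2·x₃, -x₁ + 5, 2·x₁]].
At the point, J = [[-2.000, 0.000, 2.000], [1.500, 16.000, -6.000], [3.000, 7.000, -4.000]] (det J = -31.000).
Solving J·Δ = −F gives Δ = (0.258, 0.323, -2.742).
Then the next iterate is (x₁, x₂, x₃)₁ = (-1.742, -1.677, -2.242).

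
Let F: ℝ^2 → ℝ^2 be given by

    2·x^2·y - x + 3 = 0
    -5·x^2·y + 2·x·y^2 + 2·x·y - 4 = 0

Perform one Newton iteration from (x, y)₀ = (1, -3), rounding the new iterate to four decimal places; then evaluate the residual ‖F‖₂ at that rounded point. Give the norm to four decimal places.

5.5947

At (1, -3): F = (-4.0000, 23.0000).
Jacobian J = [[4·x·y - 1, 2·x^2], [-10·x·y + 2·y^2 + 2·y, -5·x^2 + 4·x·y + 2·x]].
At the point, J = [[-13.0000, 2.0000], [42.0000, -15.0000]] (det J = 111.0000).
Solving J·Δ = −F gives Δ = (-0.1261, 1.1802).
Then the next iterate is (x, y)₁ = (0.8739, -1.8198).
Re-evaluating at (0.8739, -1.8198): F = (-0.653467, 5.556411), so ‖F‖₂ = 5.5947.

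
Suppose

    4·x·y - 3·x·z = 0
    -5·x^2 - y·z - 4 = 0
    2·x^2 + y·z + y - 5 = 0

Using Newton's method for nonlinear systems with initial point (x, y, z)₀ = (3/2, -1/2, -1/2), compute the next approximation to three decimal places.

At (3/2, -1/2, -1/2): F = (-0.750, -15.500, -0.750).
Jacobian J = [[4·y - 3·z, 4·x, -3·x], [-10·x, -z, -y], [4·x, z + 1, y]].
At the point, J = [[-0.500, 6.000, -4.500], [-15.000, 0.500, 0.500], [6.000, 0.500, -0.500]] (det J = 20.500).
Solving J·Δ = −F gives Δ = (0.741, 22.918, 30.308).
Then the next iterate is (x, y, z)₁ = (2.241, 22.418, 29.808).

(2.241, 22.418, 29.808)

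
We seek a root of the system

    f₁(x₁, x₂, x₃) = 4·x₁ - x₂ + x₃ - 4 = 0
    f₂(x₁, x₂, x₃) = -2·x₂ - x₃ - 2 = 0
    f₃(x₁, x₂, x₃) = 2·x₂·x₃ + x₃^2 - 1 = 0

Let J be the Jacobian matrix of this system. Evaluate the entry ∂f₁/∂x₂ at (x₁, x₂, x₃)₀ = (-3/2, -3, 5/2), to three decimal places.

∂f₁/∂x₂ = -1.
At (-3/2, -3, 5/2) this is -1.000.

-1.000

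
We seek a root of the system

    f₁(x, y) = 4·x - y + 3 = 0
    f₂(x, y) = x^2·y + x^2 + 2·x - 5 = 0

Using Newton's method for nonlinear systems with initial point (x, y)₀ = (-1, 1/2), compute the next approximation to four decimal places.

At (-1, 1/2): F = (-1.5000, -5.5000).
Jacobian J = [[4, -1], [2·x·y + 2·x + 2, x^2]].
At the point, J = [[4.0000, -1.0000], [-1.0000, 1.0000]] (det J = 3.0000).
Solving J·Δ = −F gives Δ = (2.3333, 7.8333).
Then the next iterate is (x, y)₁ = (1.3333, 8.3333).

(1.3333, 8.3333)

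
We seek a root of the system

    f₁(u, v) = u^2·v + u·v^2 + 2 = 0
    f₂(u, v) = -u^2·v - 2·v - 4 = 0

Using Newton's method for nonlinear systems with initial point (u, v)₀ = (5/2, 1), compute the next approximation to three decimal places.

(-4.778, 3.926)

At (5/2, 1): F = (10.750, -12.250).
Jacobian J = [[2·u·v + v^2, u^2 + 2·u·v], [-2·u·v, -u^2 - 2]].
At the point, J = [[6.000, 11.250], [-5.000, -8.250]] (det J = 6.750).
Solving J·Δ = −F gives Δ = (-7.278, 2.926).
Then the next iterate is (u, v)₁ = (-4.778, 3.926).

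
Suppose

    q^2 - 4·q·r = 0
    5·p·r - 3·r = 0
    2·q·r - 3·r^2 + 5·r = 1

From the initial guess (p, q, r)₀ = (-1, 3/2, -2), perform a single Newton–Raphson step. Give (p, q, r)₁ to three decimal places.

(-0.469, 0.934, -0.663)

At (-1, 3/2, -2): F = (14.250, 16.000, -29.000).
Jacobian J = [[0, 2·q - 4·r, -4·q], [5·r, 0, 5·p - 3], [0, 2·r, 2·q - 6·r + 5]].
At the point, J = [[0.000, 11.000, -6.000], [-10.000, 0.000, -8.000], [0.000, -4.000, 20.000]] (det J = 1960.000).
Solving J·Δ = −F gives Δ = (0.531, -0.566, 1.337).
Then the next iterate is (p, q, r)₁ = (-0.469, 0.934, -0.663).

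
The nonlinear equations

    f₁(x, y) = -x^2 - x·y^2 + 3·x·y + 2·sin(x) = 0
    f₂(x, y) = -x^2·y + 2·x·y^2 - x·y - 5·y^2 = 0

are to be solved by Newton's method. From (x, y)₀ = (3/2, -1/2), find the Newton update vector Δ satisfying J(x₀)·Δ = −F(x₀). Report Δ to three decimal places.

(-0.463, 0.124)

At (3/2, -1/2): F = (-2.88001, 1.375).
Jacobian J = [[-2·x - y^2 + 3·y + 2·cos(x), -2·x·y + 3·x], [-2·x·y + 2·y^2 - y, -x^2 + 4·x·y - x - 10·y]].
At the point, J = [[-4.60853, 6.000], [2.500, -1.750]] (det J = -6.93508).
Solving J·Δ = −F gives Δ = (-0.463, 0.124).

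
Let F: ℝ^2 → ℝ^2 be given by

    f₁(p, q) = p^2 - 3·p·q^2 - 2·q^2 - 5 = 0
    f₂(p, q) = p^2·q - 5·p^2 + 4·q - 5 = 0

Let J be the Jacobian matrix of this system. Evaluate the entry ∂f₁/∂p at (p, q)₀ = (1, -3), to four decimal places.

∂f₁/∂p = 2·p - 3·q^2.
At (1, -3) this is -25.0000.

-25.0000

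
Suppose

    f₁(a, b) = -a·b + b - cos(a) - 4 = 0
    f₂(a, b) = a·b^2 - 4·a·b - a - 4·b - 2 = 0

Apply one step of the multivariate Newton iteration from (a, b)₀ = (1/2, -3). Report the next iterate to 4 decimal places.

(1.6472, 1.7717)

At (1/2, -3): F = (-6.377583, 20.0000).
Jacobian J = [[-b + sin(a), -a + 1], [b^2 - 4·b - 1, 2·a·b - 4·a - 4]].
At the point, J = [[3.479426, 0.5000], [20.0000, -9.0000]] (det J = -41.314830).
Solving J·Δ = −F gives Δ = (1.1472, 4.7717).
Then the next iterate is (a, b)₁ = (1.6472, 1.7717).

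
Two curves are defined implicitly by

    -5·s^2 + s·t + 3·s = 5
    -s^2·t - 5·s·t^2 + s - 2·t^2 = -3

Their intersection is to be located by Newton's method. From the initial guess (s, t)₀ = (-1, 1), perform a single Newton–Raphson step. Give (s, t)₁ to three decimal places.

At (-1, 1): F = (-14.000, 4.000).
Jacobian J = [[-10·s + t + 3, s], [-2·s·t - 5·t^2 + 1, -s^2 - 10·s·t - 4·t]].
At the point, J = [[14.000, -1.000], [-2.000, 5.000]] (det J = 68.000).
Solving J·Δ = −F gives Δ = (0.971, -0.412).
Then the next iterate is (s, t)₁ = (-0.029, 0.588).

(-0.029, 0.588)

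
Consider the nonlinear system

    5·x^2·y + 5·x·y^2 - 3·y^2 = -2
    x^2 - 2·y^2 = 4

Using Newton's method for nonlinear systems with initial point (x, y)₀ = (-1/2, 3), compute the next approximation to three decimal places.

(-0.923, 1.223)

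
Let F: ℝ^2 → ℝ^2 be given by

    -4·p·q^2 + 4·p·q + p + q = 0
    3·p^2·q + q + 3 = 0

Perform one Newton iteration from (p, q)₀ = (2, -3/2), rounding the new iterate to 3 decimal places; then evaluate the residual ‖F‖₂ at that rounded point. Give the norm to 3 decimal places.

At (2, -3/2): F = (-29.500, -16.500).
Jacobian J = [[-4·q^2 + 4·q + 1, -8·p·q + 4·p + 1], [6·p·q, 3·p^2 + 1]].
At the point, J = [[-14.000, 33.000], [-18.000, 13.000]] (det J = 412.000).
Solving J·Δ = −F gives Δ = (-0.391, 0.728).
Then the next iterate is (p, q)₁ = (1.609, -0.772).
Re-evaluating at (1.609, -0.772): F = (-7.96735, -3.76785), so ‖F‖₂ = 8.813.

8.813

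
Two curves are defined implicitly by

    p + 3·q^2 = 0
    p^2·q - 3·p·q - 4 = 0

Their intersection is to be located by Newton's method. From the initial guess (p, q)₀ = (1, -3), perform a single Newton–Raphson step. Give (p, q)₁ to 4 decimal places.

(1.3846, -1.4231)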